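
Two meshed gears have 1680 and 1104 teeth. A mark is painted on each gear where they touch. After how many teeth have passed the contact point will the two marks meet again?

38640 teeth

They coincide at every common multiple of the periods; the first is the LCM.
1680 = 2^4 × 3 × 5 × 7
1104 = 2^4 × 3 × 23
LCM(1680, 1104) = 2^4 × 3 × 5 × 7 × 23 = 38640.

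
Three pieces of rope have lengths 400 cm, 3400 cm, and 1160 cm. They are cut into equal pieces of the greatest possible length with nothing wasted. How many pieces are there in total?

Piece length = gcd(400, 3400, 1160).
400 = 2^4 × 5^2
3400 = 2^3 × 5^2 × 17
1160 = 2^3 × 5 × 29
gcd(400, 3400, 1160) = 2^3 × 5 = 40.
Total pieces = 400/40 + 3400/40 + 1160/40 = 10 + 85 + 29 = 124.

124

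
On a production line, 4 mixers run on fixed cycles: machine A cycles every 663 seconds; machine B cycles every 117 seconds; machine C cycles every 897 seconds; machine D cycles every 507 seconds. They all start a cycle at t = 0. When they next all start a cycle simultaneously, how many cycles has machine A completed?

897 cycles

They are all back at their starting positions together after one LCM of the periods.
663 = 3 × 13 × 17
117 = 3^2 × 13
897 = 3 × 13 × 23
507 = 3 × 13^2
LCM(663, 117, 897, 507) = 3^2 × 13^2 × 17 × 23 = 594711.
Cycles for period 663: 594711 / 663 = 897.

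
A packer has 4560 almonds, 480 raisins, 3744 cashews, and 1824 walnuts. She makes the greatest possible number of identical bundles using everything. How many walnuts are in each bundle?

38

Number of bundles = gcd(4560, 480, 3744, 1824).
4560 = 2^4 × 3 × 5 × 19
480 = 2^5 × 3 × 5
3744 = 2^5 × 3^2 × 13
1824 = 2^5 × 3 × 19
gcd(4560, 480, 3744, 1824) = 2^4 × 3 = 48.
walnuts per bundle = 1824 / 48 = 38.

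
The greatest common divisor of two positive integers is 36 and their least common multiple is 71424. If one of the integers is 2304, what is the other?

1116

For two integers, gcd × lcm = product, so the other is (36 × 71424) / 2304 = 2571264 / 2304 = 1116.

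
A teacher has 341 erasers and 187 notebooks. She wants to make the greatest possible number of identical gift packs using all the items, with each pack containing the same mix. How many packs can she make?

11 packs

The pack count must divide each quantity, so the greatest is gcd(341, 187).
341 = 11 × 31
187 = 11 × 17
gcd(341, 187) = 11.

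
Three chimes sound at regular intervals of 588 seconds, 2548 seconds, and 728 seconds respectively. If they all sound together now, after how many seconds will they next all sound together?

The first simultaneous occurrence is after LCM of the individual periods.
588 = 2^2 × 3 × 7^2
2548 = 2^2 × 7^2 × 13
728 = 2^3 × 7 × 13
LCM(588, 2548, 728) = 2^3 × 3 × 7^2 × 13 = 15288.

15288 seconds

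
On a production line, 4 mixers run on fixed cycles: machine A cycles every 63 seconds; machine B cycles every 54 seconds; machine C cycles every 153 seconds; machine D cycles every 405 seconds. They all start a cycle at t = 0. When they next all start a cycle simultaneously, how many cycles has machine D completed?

The first common completion time is the LCM of the periods.
63 = 3^2 × 7
54 = 2 × 3^3
153 = 3^2 × 17
405 = 3^4 × 5
LCM(63, 54, 153, 405) = 2 × 3^4 × 5 × 7 × 17 = 96390.
Cycles for period 405: 96390 / 405 = 238.

238 cycles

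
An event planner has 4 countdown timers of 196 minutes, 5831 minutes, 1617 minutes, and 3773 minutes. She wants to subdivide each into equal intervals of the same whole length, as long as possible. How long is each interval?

49 minutes

The interval must divide each timer length; the longest such is the gcd.
196 = 2^2 × 7^2
5831 = 7^3 × 17
1617 = 3 × 7^2 × 11
3773 = 7^3 × 11
gcd(196, 5831, 1617, 3773) = 7^2 = 49.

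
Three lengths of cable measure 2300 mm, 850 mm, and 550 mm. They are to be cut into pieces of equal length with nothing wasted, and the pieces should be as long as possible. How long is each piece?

Each piece length must divide every original length, so the longest possible is gcd(2300, 850, 550).
2300 = 2^2 × 5^2 × 23
850 = 2 × 5^2 × 17
550 = 2 × 5^2 × 11
gcd(2300, 850, 550) = 2 × 5^2 = 50.

50 mm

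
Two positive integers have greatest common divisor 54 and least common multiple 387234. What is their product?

20910636

For any two positive integers, gcd × lcm = product = 54 × 387234 = 20910636.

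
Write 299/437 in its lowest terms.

299 = 13 × 23
437 = 19 × 23
gcd(299, 437) = 23.
Divide numerator and denominator by 23: 299/437 = 13/19.

13/19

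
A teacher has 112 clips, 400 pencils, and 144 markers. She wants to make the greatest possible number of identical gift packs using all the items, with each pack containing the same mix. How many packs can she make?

The pack count must divide each quantity, so the greatest is gcd(112, 400, 144).
112 = 2^4 × 7
400 = 2^4 × 5^2
144 = 2^4 × 3^2
gcd(112, 400, 144) = 2^4 = 16.

16 packs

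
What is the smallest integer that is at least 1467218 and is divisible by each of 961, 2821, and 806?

The integer must be a common multiple of 961, 2821, and 806, so a multiple of their LCM.
961 = 31^2
2821 = 7 × 13 × 31
806 = 2 × 13 × 31
LCM(961, 2821, 806) = 2 × 7 × 13 × 31^2 = 174902.
Smallest multiple of 174902 that is ≥ 1467218: ⌈1467218/174902⌉ × 174902 = 9 × 174902 = 1574118.

1574118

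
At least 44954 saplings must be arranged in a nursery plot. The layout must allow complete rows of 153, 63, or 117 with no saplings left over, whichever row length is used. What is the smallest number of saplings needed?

The number of saplings must be a common multiple of 153, 63, and 117, so a multiple of their LCM.
153 = 3^2 × 17
63 = 3^2 × 7
117 = 3^2 × 13
LCM(153, 63, 117) = 3^2 × 7 × 13 × 17 = 13923.
Smallest multiple of 13923 that is ≥ 44954: ⌈44954/13923⌉ × 13923 = 4 × 13923 = 55692.

55692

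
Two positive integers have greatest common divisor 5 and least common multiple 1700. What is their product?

For any two positive integers, gcd × lcm = product = 5 × 1700 = 8500.

8500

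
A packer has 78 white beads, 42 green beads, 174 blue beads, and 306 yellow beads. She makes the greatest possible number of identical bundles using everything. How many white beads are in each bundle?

13

Number of bundles = gcd(78, 42, 174, 306).
78 = 2 × 3 × 13
42 = 2 × 3 × 7
174 = 2 × 3 × 29
306 = 2 × 3^2 × 17
gcd(78, 42, 174, 306) = 2 × 3 = 6.
white beads per bundle = 78 / 6 = 13.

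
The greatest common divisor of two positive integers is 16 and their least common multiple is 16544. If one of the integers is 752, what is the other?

For two integers, gcd × lcm = product, so the other is (16 × 16544) / 752 = 264704 / 752 = 352.

352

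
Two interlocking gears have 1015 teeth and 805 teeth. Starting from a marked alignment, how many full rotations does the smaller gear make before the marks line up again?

They are all back at their starting positions together after one LCM of the periods.
1015 = 5 × 7 × 29
805 = 5 × 7 × 23
LCM(1015, 805) = 5 × 7 × 23 × 29 = 23345.
Rotations for period 805: 23345 / 805 = 29.

29 rotations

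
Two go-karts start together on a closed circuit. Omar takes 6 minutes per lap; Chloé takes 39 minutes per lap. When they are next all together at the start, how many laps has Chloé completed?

The first common completion time is the LCM of the periods.
6 = 2 × 3
39 = 3 × 13
LCM(6, 39) = 2 × 3 × 13 = 78.
Laps for period 39: 78 / 39 = 2.

2 laps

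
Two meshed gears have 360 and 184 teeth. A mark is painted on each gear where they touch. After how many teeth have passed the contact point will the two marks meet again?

8280 teeth

We need the least common multiple of the intervals.
360 = 2^3 × 3^2 × 5
184 = 2^3 × 23
LCM(360, 184) = 2^3 × 3^2 × 5 × 23 = 8280.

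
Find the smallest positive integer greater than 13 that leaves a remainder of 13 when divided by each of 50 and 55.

N − 13 must be a common multiple of 50 and 55.
50 = 2 × 5^2
55 = 5 × 11
LCM(50, 55) = 2 × 5^2 × 11 = 550.
Smallest N > 13 is LCM + 13 = 550 + 13 = 563.

563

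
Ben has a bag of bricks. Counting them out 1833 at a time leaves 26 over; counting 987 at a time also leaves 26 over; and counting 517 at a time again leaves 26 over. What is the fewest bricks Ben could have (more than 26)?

N − 26 must be a common multiple of 1833, 987, and 517.
1833 = 3 × 13 × 47
987 = 3 × 7 × 47
517 = 11 × 47
LCM(1833, 987, 517) = 3 × 7 × 11 × 13 × 47 = 141141.
Smallest N > 26 is LCM + 26 = 141141 + 26 = 141167.

141167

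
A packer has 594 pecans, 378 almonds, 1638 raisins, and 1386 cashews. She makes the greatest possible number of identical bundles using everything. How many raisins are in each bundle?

Number of bundles = gcd(594, 378, 1638, 1386).
594 = 2 × 3^3 × 11
378 = 2 × 3^3 × 7
1638 = 2 × 3^2 × 7 × 13
1386 = 2 × 3^2 × 7 × 11
gcd(594, 378, 1638, 1386) = 2 × 3^2 = 18.
raisins per bundle = 1638 / 18 = 91.

91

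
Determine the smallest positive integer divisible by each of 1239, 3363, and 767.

1239 = 3 × 7 × 59
3363 = 3 × 19 × 59
767 = 13 × 59
LCM(1239, 3363, 767) = 3 × 7 × 13 × 19 × 59 = 306033.

306033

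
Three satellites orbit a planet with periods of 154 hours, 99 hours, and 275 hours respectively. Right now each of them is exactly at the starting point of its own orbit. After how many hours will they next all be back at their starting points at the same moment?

We need the least common multiple of the intervals.
154 = 2 × 7 × 11
99 = 3^2 × 11
275 = 5^2 × 11
LCM(154, 99, 275) = 2 × 3^2 × 5^2 × 7 × 11 = 34650.

34650 hours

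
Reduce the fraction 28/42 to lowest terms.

28 = 2^2 × 7
42 = 2 × 3 × 7
gcd(28, 42) = 2 × 7 = 14.
Divide numerator and denominator by 14: 28/42 = 2/3.

2/3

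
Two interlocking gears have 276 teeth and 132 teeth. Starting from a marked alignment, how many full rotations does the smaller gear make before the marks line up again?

They are all back at their starting positions together after one LCM of the periods.
276 = 2^2 × 3 × 23
132 = 2^2 × 3 × 11
LCM(276, 132) = 2^2 × 3 × 11 × 23 = 3036.
Rotations for period 132: 3036 / 132 = 23.

23 rotations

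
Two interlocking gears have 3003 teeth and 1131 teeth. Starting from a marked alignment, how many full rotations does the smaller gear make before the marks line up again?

77 rotations

The first common completion time is the LCM of the periods.
3003 = 3 × 7 × 11 × 13
1131 = 3 × 13 × 29
LCM(3003, 1131) = 3 × 7 × 11 × 13 × 29 = 87087.
Rotations for period 1131: 87087 / 1131 = 77.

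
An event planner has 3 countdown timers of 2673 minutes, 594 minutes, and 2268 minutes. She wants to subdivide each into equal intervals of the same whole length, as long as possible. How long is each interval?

The interval must divide each timer length; the longest such is the gcd.
2673 = 3^5 × 11
594 = 2 × 3^3 × 11
2268 = 2^2 × 3^4 × 7
gcd(2673, 594, 2268) = 3^3 = 27.

27 minutes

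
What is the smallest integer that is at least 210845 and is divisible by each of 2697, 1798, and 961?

334428

The integer must be a common multiple of 2697, 1798, and 961, so a multiple of their LCM.
2697 = 3 × 29 × 31
1798 = 2 × 29 × 31
961 = 31^2
LCM(2697, 1798, 961) = 2 × 3 × 29 × 31^2 = 167214.
Smallest multiple of 167214 that is ≥ 210845: ⌈210845/167214⌉ × 167214 = 2 × 167214 = 334428.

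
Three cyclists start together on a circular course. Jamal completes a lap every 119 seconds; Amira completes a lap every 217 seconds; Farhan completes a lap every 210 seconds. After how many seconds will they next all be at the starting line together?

110670 seconds

The first simultaneous occurrence is after LCM of the individual periods.
119 = 7 × 17
217 = 7 × 31
210 = 2 × 3 × 5 × 7
LCM(119, 217, 210) = 2 × 3 × 5 × 7 × 17 × 31 = 110670.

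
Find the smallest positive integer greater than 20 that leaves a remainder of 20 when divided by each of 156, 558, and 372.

14528

N − 20 must be a common multiple of 156, 558, and 372.
156 = 2^2 × 3 × 13
558 = 2 × 3^2 × 31
372 = 2^2 × 3 × 31
LCM(156, 558, 372) = 2^2 × 3^2 × 13 × 31 = 14508.
Smallest N > 20 is LCM + 20 = 14508 + 20 = 14528.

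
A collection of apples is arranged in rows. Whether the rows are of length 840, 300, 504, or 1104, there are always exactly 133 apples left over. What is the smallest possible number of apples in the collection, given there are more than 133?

579733

N − 133 must be a common multiple of 840, 300, 504, and 1104.
840 = 2^3 × 3 × 5 × 7
300 = 2^2 × 3 × 5^2
504 = 2^3 × 3^2 × 7
1104 = 2^4 × 3 × 23
LCM(840, 300, 504, 1104) = 2^4 × 3^2 × 5^2 × 7 × 23 = 579600.
Smallest N > 133 is LCM + 133 = 579600 + 133 = 579733.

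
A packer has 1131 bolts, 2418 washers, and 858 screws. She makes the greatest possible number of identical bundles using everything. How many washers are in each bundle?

62

Number of bundles = gcd(1131, 2418, 858).
1131 = 3 × 13 × 29
2418 = 2 × 3 × 13 × 31
858 = 2 × 3 × 11 × 13
gcd(1131, 2418, 858) = 3 × 13 = 39.
washers per bundle = 2418 / 39 = 62.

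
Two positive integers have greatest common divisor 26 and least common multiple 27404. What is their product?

For any two positive integers, gcd × lcm = product = 26 × 27404 = 712504.

712504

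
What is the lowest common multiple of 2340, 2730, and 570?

2340 = 2^2 × 3^2 × 5 × 13
2730 = 2 × 3 × 5 × 7 × 13
570 = 2 × 3 × 5 × 19
LCM(2340, 2730, 570) = 2^2 × 3^2 × 5 × 7 × 13 × 19 = 311220.

311220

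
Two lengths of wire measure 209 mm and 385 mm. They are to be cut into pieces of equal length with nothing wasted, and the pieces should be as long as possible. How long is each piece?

11 mm

By the Euclidean algorithm:
385 = 1 × 209 + 176
209 = 1 × 176 + 33
176 = 5 × 33 + 11
33 = 3 × 11 + 0
gcd(209, 385) = 11.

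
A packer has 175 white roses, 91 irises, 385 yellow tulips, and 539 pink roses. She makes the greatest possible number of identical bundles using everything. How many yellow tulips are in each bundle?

Number of bundles = gcd(175, 91, 385, 539).
175 = 5^2 × 7
91 = 7 × 13
385 = 5 × 7 × 11
539 = 7^2 × 11
gcd(175, 91, 385, 539) = 7.
yellow tulips per bundle = 385 / 7 = 55.

55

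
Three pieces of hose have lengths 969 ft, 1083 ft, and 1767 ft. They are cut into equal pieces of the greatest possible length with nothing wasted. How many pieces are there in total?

67

Piece length = gcd(969, 1083, 1767).
969 = 3 × 17 × 19
1083 = 3 × 19^2
1767 = 3 × 19 × 31
gcd(969, 1083, 1767) = 3 × 19 = 57.
Total pieces = 969/57 + 1083/57 + 1767/57 = 17 + 19 + 31 = 67.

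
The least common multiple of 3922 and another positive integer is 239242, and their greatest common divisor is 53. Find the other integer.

3233

gcd × lcm = product of the two integers, so the other integer is (53 × 239242) / 3922 = 3233.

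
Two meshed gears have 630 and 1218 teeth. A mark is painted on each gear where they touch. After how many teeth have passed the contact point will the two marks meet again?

The first simultaneous occurrence is after LCM of the individual periods.
630 = 2 × 3^2 × 5 × 7
1218 = 2 × 3 × 7 × 29
LCM(630, 1218) = 2 × 3^2 × 5 × 7 × 29 = 18270.

18270 teeth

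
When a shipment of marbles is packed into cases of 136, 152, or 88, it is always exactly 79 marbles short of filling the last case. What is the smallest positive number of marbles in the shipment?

28345

Being 79 short of a full case of size k means N ≡ −79 (mod k), i.e. N + 79 is a multiple of each size.
136 = 2^3 × 17
152 = 2^3 × 19
88 = 2^3 × 11
LCM(136, 152, 88) = 2^3 × 11 × 17 × 19 = 28424.
Smallest positive N is 28424 − 79 = 28345.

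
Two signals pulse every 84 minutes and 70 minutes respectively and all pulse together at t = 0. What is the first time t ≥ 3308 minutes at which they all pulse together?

3360 minutes

Joint pulses occur at multiples of LCM(84, 70).
84 = 2^2 × 3 × 7
70 = 2 × 5 × 7
LCM(84, 70) = 2^2 × 3 × 5 × 7 = 420.
Smallest multiple of 420 that is ≥ 3308: ⌈3308/420⌉ × 420 = 8 × 420 = 3360.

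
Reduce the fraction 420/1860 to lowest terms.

420 = 2^2 × 3 × 5 × 7
1860 = 2^2 × 3 × 5 × 31
gcd(420, 1860) = 2^2 × 3 × 5 = 60.
Divide numerator and denominator by 60: 420/1860 = 7/31.

7/31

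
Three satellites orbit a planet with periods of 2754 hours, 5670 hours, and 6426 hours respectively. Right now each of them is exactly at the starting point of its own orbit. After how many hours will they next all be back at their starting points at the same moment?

We need the least common multiple of the intervals.
2754 = 2 × 3^4 × 17
5670 = 2 × 3^4 × 5 × 7
6426 = 2 × 3^3 × 7 × 17
LCM(2754, 5670, 6426) = 2 × 3^4 × 5 × 7 × 17 = 96390.

96390 hours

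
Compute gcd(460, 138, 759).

23

460 = 2^2 × 5 × 23
138 = 2 × 3 × 23
759 = 3 × 11 × 23
gcd(460, 138, 759) = 23.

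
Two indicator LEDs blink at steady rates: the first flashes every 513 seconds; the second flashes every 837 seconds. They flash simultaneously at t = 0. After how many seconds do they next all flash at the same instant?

The first simultaneous occurrence is after LCM of the individual periods.
513 = 3^3 × 19
837 = 3^3 × 31
LCM(513, 837) = 3^3 × 19 × 31 = 15903.

15903 seconds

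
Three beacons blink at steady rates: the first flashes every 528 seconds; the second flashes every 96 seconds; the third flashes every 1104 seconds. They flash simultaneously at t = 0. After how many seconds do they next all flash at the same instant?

24288 seconds

They coincide at every common multiple of the periods; the first is the LCM.
528 = 2^4 × 3 × 11
96 = 2^5 × 3
1104 = 2^4 × 3 × 23
LCM(528, 96, 1104) = 2^5 × 3 × 11 × 23 = 24288.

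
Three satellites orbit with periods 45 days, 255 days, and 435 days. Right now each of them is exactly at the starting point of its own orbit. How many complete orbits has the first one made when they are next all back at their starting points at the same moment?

They are all back at their starting positions together after one LCM of the periods.
45 = 3^2 × 5
255 = 3 × 5 × 17
435 = 3 × 5 × 29
LCM(45, 255, 435) = 3^2 × 5 × 17 × 29 = 22185.
Orbits for period 45: 22185 / 45 = 493.

493 orbits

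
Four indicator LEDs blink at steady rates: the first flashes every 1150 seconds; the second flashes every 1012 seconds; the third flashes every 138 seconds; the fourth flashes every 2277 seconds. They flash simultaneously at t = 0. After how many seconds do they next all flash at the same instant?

227700 seconds

They coincide at every common multiple of the periods; the first is the LCM.
1150 = 2 × 5^2 × 23
1012 = 2^2 × 11 × 23
138 = 2 × 3 × 23
2277 = 3^2 × 11 × 23
LCM(1150, 1012, 138, 2277) = 2^2 × 3^2 × 5^2 × 11 × 23 = 227700.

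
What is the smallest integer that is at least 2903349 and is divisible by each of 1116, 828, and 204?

The integer must be a common multiple of 1116, 828, and 204, so a multiple of their LCM.
1116 = 2^2 × 3^2 × 31
828 = 2^2 × 3^2 × 23
204 = 2^2 × 3 × 17
LCM(1116, 828, 204) = 2^2 × 3^2 × 17 × 23 × 31 = 436356.
Smallest multiple of 436356 that is ≥ 2903349: ⌈2903349/436356⌉ × 436356 = 7 × 436356 = 3054492.

3054492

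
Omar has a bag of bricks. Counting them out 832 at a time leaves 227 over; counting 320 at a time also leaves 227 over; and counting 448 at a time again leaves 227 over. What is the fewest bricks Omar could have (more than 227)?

29347

N − 227 must be a common multiple of 832, 320, and 448.
832 = 2^6 × 13
320 = 2^6 × 5
448 = 2^6 × 7
LCM(832, 320, 448) = 2^6 × 5 × 7 × 13 = 29120.
Smallest N > 227 is LCM + 227 = 29120 + 227 = 29347.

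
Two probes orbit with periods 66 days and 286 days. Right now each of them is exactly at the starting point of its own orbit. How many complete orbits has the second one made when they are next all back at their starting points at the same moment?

They are all back at their starting positions together after one LCM of the periods.
66 = 2 × 3 × 11
286 = 2 × 11 × 13
LCM(66, 286) = 2 × 3 × 11 × 13 = 858.
Orbits for period 286: 858 / 286 = 3.

3 orbits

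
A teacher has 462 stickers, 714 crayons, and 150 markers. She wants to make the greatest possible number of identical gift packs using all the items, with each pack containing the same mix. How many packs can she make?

The pack count must divide each quantity, so the greatest is gcd(462, 714, 150).
462 = 2 × 3 × 7 × 11
714 = 2 × 3 × 7 × 17
150 = 2 × 3 × 5^2
gcd(462, 714, 150) = 2 × 3 = 6.

6 packs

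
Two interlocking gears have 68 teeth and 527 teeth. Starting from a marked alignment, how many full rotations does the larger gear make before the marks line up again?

The first common completion time is the LCM of the periods.
68 = 2^2 × 17
527 = 17 × 31
LCM(68, 527) = 2^2 × 17 × 31 = 2108.
Rotations for period 527: 2108 / 527 = 4.

4 rotations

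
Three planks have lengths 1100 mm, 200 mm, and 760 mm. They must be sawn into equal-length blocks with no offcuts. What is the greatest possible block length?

This is the greatest common divisor of 1100, 200, and 760.
1100 = 2^2 × 5^2 × 11
200 = 2^3 × 5^2
760 = 2^3 × 5 × 19
gcd(1100, 200, 760) = 2^2 × 5 = 20.

20 mm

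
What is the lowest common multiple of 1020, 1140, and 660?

213180

1020 = 2^2 × 3 × 5 × 17
1140 = 2^2 × 3 × 5 × 19
660 = 2^2 × 3 × 5 × 11
LCM(1020, 1140, 660) = 2^2 × 3 × 5 × 11 × 17 × 19 = 213180.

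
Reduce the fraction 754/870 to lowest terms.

13/15

754 = 2 × 13 × 29
870 = 2 × 3 × 5 × 29
gcd(754, 870) = 2 × 29 = 58.
Divide numerator and denominator by 58: 754/870 = 13/15.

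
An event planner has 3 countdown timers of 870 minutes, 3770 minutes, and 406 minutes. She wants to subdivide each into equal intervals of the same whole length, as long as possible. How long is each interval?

The interval must divide each timer length; the longest such is the gcd.
870 = 2 × 3 × 5 × 29
3770 = 2 × 5 × 13 × 29
406 = 2 × 7 × 29
gcd(870, 3770, 406) = 2 × 29 = 58.

58 minutes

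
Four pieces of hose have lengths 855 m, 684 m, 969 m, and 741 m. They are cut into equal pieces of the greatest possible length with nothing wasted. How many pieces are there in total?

Piece length = gcd(855, 684, 969, 741).
855 = 3^2 × 5 × 19
684 = 2^2 × 3^2 × 19
969 = 3 × 17 × 19
741 = 3 × 13 × 19
gcd(855, 684, 969, 741) = 3 × 19 = 57.
Total pieces = 855/57 + 684/57 + 969/57 + 741/57 = 15 + 12 + 17 + 13 = 57.

57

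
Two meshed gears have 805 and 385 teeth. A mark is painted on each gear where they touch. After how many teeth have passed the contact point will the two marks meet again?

They coincide at every common multiple of the periods; the first is the LCM.
805 = 5 × 7 × 23
385 = 5 × 7 × 11
LCM(805, 385) = 5 × 7 × 11 × 23 = 8855.

8855 teeth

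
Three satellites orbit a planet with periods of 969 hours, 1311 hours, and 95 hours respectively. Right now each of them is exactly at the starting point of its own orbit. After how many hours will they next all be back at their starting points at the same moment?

We need the least common multiple of the intervals.
969 = 3 × 17 × 19
1311 = 3 × 19 × 23
95 = 5 × 19
LCM(969, 1311, 95) = 3 × 5 × 17 × 19 × 23 = 111435.

111435 hours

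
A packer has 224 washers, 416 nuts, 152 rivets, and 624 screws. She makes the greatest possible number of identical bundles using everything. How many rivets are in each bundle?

19

Number of bundles = gcd(224, 416, 152, 624).
224 = 2^5 × 7
416 = 2^5 × 13
152 = 2^3 × 19
624 = 2^4 × 3 × 13
gcd(224, 416, 152, 624) = 2^3 = 8.
rivets per bundle = 152 / 8 = 19.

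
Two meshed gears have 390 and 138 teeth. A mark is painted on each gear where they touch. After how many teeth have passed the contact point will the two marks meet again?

They coincide at every common multiple of the periods; the first is the LCM.
390 = 2 × 3 × 5 × 13
138 = 2 × 3 × 23
LCM(390, 138) = 2 × 3 × 5 × 13 × 23 = 8970.

8970 teeth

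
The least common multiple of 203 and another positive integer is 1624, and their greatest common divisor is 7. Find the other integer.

56

gcd × lcm = product of the two integers, so the other integer is (7 × 1624) / 203 = 56.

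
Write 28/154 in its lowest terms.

2/11

28 = 2^2 × 7
154 = 2 × 7 × 11
gcd(28, 154) = 2 × 7 = 14.
Divide numerator and denominator by 14: 28/154 = 2/11.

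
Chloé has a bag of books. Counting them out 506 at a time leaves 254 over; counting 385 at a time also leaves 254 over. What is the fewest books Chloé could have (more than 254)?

N − 254 must be a common multiple of 506 and 385.
506 = 2 × 11 × 23
385 = 5 × 7 × 11
LCM(506, 385) = 2 × 5 × 7 × 11 × 23 = 17710.
Smallest N > 254 is LCM + 254 = 17710 + 254 = 17964.

17964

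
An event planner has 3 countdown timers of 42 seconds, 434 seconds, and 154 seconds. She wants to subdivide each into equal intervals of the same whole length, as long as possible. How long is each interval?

The interval must divide each timer length; the longest such is the gcd.
42 = 2 × 3 × 7
434 = 2 × 7 × 31
154 = 2 × 7 × 11
gcd(42, 434, 154) = 2 × 7 = 14.

14 seconds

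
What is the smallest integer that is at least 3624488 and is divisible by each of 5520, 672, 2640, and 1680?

The integer must be a common multiple of 5520, 672, 2640, and 1680, so a multiple of their LCM.
5520 = 2^4 × 3 × 5 × 23
672 = 2^5 × 3 × 7
2640 = 2^4 × 3 × 5 × 11
1680 = 2^4 × 3 × 5 × 7
LCM(5520, 672, 2640, 1680) = 2^5 × 3 × 5 × 7 × 11 × 23 = 850080.
Smallest multiple of 850080 that is ≥ 3624488: ⌈3624488/850080⌉ × 850080 = 5 × 850080 = 4250400.

4250400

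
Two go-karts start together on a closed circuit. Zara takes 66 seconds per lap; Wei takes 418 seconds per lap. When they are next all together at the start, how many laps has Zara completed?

They are all back at their starting positions together after one LCM of the periods.
66 = 2 × 3 × 11
418 = 2 × 11 × 19
LCM(66, 418) = 2 × 3 × 11 × 19 = 1254.
Laps for period 66: 1254 / 66 = 19.

19 laps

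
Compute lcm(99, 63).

99 = 3^2 × 11
63 = 3^2 × 7
LCM(99, 63) = 3^2 × 7 × 11 = 693.

693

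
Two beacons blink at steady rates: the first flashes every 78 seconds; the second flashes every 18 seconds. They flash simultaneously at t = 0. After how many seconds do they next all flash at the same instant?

The first simultaneous occurrence is after LCM of the individual periods.
78 = 2 × 3 × 13
18 = 2 × 3^2
LCM(78, 18) = 2 × 3^2 × 13 = 234.

234 seconds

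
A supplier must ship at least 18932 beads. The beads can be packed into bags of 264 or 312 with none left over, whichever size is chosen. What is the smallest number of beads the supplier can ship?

The number of beads must be a common multiple of 264 and 312, so a multiple of their LCM.
264 = 2^3 × 3 × 11
312 = 2^3 × 3 × 13
LCM(264, 312) = 2^3 × 3 × 11 × 13 = 3432.
Smallest multiple of 3432 that is ≥ 18932: ⌈18932/3432⌉ × 3432 = 6 × 3432 = 20592.

20592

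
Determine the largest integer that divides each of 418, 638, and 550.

22

418 = 2 × 11 × 19
638 = 2 × 11 × 29
550 = 2 × 5^2 × 11
gcd(418, 638, 550) = 2 × 11 = 22.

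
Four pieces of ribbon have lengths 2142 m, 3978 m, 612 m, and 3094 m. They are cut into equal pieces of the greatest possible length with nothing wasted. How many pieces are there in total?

289

Piece length = gcd(2142, 3978, 612, 3094).
2142 = 2 × 3^2 × 7 × 17
3978 = 2 × 3^2 × 13 × 17
612 = 2^2 × 3^2 × 17
3094 = 2 × 7 × 13 × 17
gcd(2142, 3978, 612, 3094) = 2 × 17 = 34.
Total pieces = 2142/34 + 3978/34 + 612/34 + 3094/34 = 63 + 117 + 18 + 91 = 289.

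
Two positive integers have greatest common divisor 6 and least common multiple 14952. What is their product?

For any two positive integers, gcd × lcm = product = 6 × 14952 = 89712.

89712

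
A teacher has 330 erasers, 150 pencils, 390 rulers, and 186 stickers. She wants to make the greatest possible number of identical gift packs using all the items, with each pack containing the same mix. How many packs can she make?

6 packs

The pack count must divide each quantity, so the greatest is gcd(330, 150, 390, 186).
330 = 2 × 3 × 5 × 11
150 = 2 × 3 × 5^2
390 = 2 × 3 × 5 × 13
186 = 2 × 3 × 31
gcd(330, 150, 390, 186) = 2 × 3 = 6.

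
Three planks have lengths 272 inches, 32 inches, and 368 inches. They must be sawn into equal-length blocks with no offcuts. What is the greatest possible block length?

16 inches

The block length must divide every plank, so the greatest is gcd(272, 32, 368).
272 = 2^4 × 17
32 = 2^5
368 = 2^4 × 23
gcd(272, 32, 368) = 2^4 = 16.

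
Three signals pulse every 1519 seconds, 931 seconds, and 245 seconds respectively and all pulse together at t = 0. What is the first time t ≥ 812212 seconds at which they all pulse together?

865830 seconds

Joint pulses occur at multiples of LCM(1519, 931, 245).
1519 = 7^2 × 31
931 = 7^2 × 19
245 = 5 × 7^2
LCM(1519, 931, 245) = 5 × 7^2 × 19 × 31 = 144305.
Smallest multiple of 144305 that is ≥ 812212: ⌈812212/144305⌉ × 144305 = 6 × 144305 = 865830.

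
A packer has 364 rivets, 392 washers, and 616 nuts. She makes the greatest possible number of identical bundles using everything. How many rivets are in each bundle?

13

Number of bundles = gcd(364, 392, 616).
364 = 2^2 × 7 × 13
392 = 2^3 × 7^2
616 = 2^3 × 7 × 11
gcd(364, 392, 616) = 2^2 × 7 = 28.
rivets per bundle = 364 / 28 = 13.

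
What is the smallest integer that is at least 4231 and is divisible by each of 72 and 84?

4536

The integer must be a common multiple of 72 and 84, so a multiple of their LCM.
72 = 2^3 × 3^2
84 = 2^2 × 3 × 7
LCM(72, 84) = 2^3 × 3^2 × 7 = 504.
Smallest multiple of 504 that is ≥ 4231: ⌈4231/504⌉ × 504 = 9 × 504 = 4536.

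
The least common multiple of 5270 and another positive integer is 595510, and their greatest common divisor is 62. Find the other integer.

gcd × lcm = product of the two integers, so the other integer is (62 × 595510) / 5270 = 7006.

7006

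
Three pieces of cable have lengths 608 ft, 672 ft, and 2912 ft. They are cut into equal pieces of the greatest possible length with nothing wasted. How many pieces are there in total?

Piece length = gcd(608, 672, 2912).
608 = 2^5 × 19
672 = 2^5 × 3 × 7
2912 = 2^5 × 7 × 13
gcd(608, 672, 2912) = 2^5 = 32.
Total pieces = 608/32 + 672/32 + 2912/32 = 19 + 21 + 91 = 131.

131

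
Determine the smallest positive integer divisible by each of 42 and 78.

42 = 2 × 3 × 7
78 = 2 × 3 × 13
LCM(42, 78) = 2 × 3 × 7 × 13 = 546.

546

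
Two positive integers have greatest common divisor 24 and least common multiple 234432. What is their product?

For any two positive integers, gcd × lcm = product = 24 × 234432 = 5626368.

5626368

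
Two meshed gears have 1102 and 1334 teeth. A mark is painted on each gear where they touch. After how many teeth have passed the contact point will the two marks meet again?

We need the least common multiple of the intervals.
1102 = 2 × 19 × 29
1334 = 2 × 23 × 29
LCM(1102, 1334) = 2 × 19 × 23 × 29 = 25346.

25346 teeth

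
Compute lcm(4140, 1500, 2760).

207000

4140 = 2^2 × 3^2 × 5 × 23
1500 = 2^2 × 3 × 5^3
2760 = 2^3 × 3 × 5 × 23
LCM(4140, 1500, 2760) = 2^3 × 3^2 × 5^3 × 23 = 207000.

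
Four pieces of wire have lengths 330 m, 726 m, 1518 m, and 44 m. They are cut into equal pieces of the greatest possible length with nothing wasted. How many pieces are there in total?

119

Piece length = gcd(330, 726, 1518, 44).
330 = 2 × 3 × 5 × 11
726 = 2 × 3 × 11^2
1518 = 2 × 3 × 11 × 23
44 = 2^2 × 11
gcd(330, 726, 1518, 44) = 2 × 11 = 22.
Total pieces = 330/22 + 726/22 + 1518/22 + 44/22 = 15 + 33 + 69 + 2 = 119.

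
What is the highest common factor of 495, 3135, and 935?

55

495 = 3^2 × 5 × 11
3135 = 3 × 5 × 11 × 19
935 = 5 × 11 × 17
gcd(495, 3135, 935) = 5 × 11 = 55.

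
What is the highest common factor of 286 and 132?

22

286 = 2 × 11 × 13
132 = 2^2 × 3 × 11
gcd(286, 132) = 2 × 11 = 22.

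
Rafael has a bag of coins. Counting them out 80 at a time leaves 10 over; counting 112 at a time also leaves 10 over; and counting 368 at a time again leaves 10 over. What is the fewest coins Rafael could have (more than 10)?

12890

N − 10 must be a common multiple of 80, 112, and 368.
80 = 2^4 × 5
112 = 2^4 × 7
368 = 2^4 × 23
LCM(80, 112, 368) = 2^4 × 5 × 7 × 23 = 12880.
Smallest N > 10 is LCM + 10 = 12880 + 10 = 12890.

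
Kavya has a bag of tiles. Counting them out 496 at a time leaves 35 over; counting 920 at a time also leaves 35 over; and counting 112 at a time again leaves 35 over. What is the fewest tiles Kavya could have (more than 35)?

399315

N − 35 must be a common multiple of 496, 920, and 112.
496 = 2^4 × 31
920 = 2^3 × 5 × 23
112 = 2^4 × 7
LCM(496, 920, 112) = 2^4 × 5 × 7 × 23 × 31 = 399280.
Smallest N > 35 is LCM + 35 = 399280 + 35 = 399315.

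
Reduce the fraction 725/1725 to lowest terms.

29/69

725 = 5^2 × 29
1725 = 3 × 5^2 × 23
gcd(725, 1725) = 5^2 = 25.
Divide numerator and denominator by 25: 725/1725 = 29/69.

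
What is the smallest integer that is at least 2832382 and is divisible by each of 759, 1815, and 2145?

3256110

The integer must be a common multiple of 759, 1815, and 2145, so a multiple of their LCM.
759 = 3 × 11 × 23
1815 = 3 × 5 × 11^2
2145 = 3 × 5 × 11 × 13
LCM(759, 1815, 2145) = 3 × 5 × 11^2 × 13 × 23 = 542685.
Smallest multiple of 542685 that is ≥ 2832382: ⌈2832382/542685⌉ × 542685 = 6 × 542685 = 3256110.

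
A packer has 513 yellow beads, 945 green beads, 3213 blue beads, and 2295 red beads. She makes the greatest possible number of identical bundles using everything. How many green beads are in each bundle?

35

Number of bundles = gcd(513, 945, 3213, 2295).
513 = 3^3 × 19
945 = 3^3 × 5 × 7
3213 = 3^3 × 7 × 17
2295 = 3^3 × 5 × 17
gcd(513, 945, 3213, 2295) = 3^3 = 27.
green beads per bundle = 945 / 27 = 35.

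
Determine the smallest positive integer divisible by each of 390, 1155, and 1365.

30030

390 = 2 × 3 × 5 × 13
1155 = 3 × 5 × 7 × 11
1365 = 3 × 5 × 7 × 13
LCM(390, 1155, 1365) = 2 × 3 × 5 × 7 × 11 × 13 = 30030.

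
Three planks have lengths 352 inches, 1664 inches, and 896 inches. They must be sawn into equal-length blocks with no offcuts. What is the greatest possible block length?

32 inches

This is the greatest common divisor of 352, 1664, and 896.
352 = 2^5 × 11
1664 = 2^7 × 13
896 = 2^7 × 7
gcd(352, 1664, 896) = 2^5 = 32.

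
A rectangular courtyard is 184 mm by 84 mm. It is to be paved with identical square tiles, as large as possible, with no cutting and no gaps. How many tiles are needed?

Tile side = gcd(184, 84).
184 = 2^3 × 23
84 = 2^2 × 3 × 7
gcd(184, 84) = 2^2 = 4.
Tiles: (184/4) × (84/4) = 46 × 21 = 966.

966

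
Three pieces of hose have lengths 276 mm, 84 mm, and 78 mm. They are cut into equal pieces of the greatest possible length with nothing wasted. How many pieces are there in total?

73

Piece length = gcd(276, 84, 78).
276 = 2^2 × 3 × 23
84 = 2^2 × 3 × 7
78 = 2 × 3 × 13
gcd(276, 84, 78) = 2 × 3 = 6.
Total pieces = 276/6 + 84/6 + 78/6 = 46 + 14 + 13 = 73.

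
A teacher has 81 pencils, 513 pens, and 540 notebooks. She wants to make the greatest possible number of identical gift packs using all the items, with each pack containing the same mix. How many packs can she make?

27 packs

The pack count must divide each quantity, so the greatest is gcd(81, 513, 540).
81 = 3^4
513 = 3^3 × 19
540 = 2^2 × 3^3 × 5
gcd(81, 513, 540) = 3^3 = 27.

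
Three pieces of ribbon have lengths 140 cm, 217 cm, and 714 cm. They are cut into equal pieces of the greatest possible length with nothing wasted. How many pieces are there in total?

Piece length = gcd(140, 217, 714).
140 = 2^2 × 5 × 7
217 = 7 × 31
714 = 2 × 3 × 7 × 17
gcd(140, 217, 714) = 7.
Total pieces = 140/7 + 217/7 + 714/7 = 20 + 31 + 102 = 153.

153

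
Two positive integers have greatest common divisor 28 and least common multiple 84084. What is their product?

For any two positive integers, gcd × lcm = product = 28 × 84084 = 2354352.

2354352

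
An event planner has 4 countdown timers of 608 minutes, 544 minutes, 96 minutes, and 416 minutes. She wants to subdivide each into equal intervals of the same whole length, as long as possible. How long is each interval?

The interval must divide each timer length; the longest such is the gcd.
608 = 2^5 × 19
544 = 2^5 × 17
96 = 2^5 × 3
416 = 2^5 × 13
gcd(608, 544, 96, 416) = 2^5 = 32.

32 minutes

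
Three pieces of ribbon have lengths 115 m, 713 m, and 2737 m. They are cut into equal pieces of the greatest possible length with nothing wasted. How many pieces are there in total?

Piece length = gcd(115, 713, 2737).
115 = 5 × 23
713 = 23 × 31
2737 = 7 × 17 × 23
gcd(115, 713, 2737) = 23.
Total pieces = 115/23 + 713/23 + 2737/23 = 5 + 31 + 119 = 155.

155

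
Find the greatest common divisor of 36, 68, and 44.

36 = 2^2 × 3^2
68 = 2^2 × 17
44 = 2^2 × 11
gcd(36, 68, 44) = 2^2 = 4.

4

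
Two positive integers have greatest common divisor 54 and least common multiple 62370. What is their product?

3367980

For any two positive integers, gcd × lcm = product = 54 × 62370 = 3367980.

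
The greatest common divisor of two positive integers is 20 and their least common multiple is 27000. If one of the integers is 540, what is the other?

For two integers, gcd × lcm = product, so the other is (20 × 27000) / 540 = 540000 / 540 = 1000.

1000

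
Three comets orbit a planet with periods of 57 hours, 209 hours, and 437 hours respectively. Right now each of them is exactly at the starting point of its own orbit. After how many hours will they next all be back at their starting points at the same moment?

We need the least common multiple of the intervals.
57 = 3 × 19
209 = 11 × 19
437 = 19 × 23
LCM(57, 209, 437) = 3 × 11 × 19 × 23 = 14421.

14421 hours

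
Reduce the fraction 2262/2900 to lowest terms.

2262 = 2 × 3 × 13 × 29
2900 = 2^2 × 5^2 × 29
gcd(2262, 2900) = 2 × 29 = 58.
Divide numerator and denominator by 58: 2262/2900 = 39/50.

39/50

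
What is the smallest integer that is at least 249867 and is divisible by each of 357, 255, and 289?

The integer must be a common multiple of 357, 255, and 289, so a multiple of their LCM.
357 = 3 × 7 × 17
255 = 3 × 5 × 17
289 = 17^2
LCM(357, 255, 289) = 3 × 5 × 7 × 17^2 = 30345.
Smallest multiple of 30345 that is ≥ 249867: ⌈249867/30345⌉ × 30345 = 9 × 30345 = 273105.

273105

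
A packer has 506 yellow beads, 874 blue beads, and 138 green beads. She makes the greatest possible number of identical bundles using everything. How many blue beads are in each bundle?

19

Number of bundles = gcd(506, 874, 138).
506 = 2 × 11 × 23
874 = 2 × 19 × 23
138 = 2 × 3 × 23
gcd(506, 874, 138) = 2 × 23 = 46.
blue beads per bundle = 874 / 46 = 19.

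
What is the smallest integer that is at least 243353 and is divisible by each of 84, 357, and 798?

The integer must be a common multiple of 84, 357, and 798, so a multiple of their LCM.
84 = 2^2 × 3 × 7
357 = 3 × 7 × 17
798 = 2 × 3 × 7 × 19
LCM(84, 357, 798) = 2^2 × 3 × 7 × 17 × 19 = 27132.
Smallest multiple of 27132 that is ≥ 243353: ⌈243353/27132⌉ × 27132 = 9 × 27132 = 244188.

244188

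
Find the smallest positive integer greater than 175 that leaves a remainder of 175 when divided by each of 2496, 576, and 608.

N − 175 must be a common multiple of 2496, 576, and 608.
2496 = 2^6 × 3 × 13
576 = 2^6 × 3^2
608 = 2^5 × 19
LCM(2496, 576, 608) = 2^6 × 3^2 × 13 × 19 = 142272.
Smallest N > 175 is LCM + 175 = 142272 + 175 = 142447.

142447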